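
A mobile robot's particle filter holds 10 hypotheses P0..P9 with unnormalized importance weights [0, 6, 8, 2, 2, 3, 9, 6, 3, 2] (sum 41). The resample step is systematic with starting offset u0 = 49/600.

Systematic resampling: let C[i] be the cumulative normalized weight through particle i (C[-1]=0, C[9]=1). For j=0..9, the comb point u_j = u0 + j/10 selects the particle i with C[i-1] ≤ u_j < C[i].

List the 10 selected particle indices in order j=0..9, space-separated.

C = [0, 6/41, 14/41, 16/41, 18/41, 21/41, 30/41, 36/41, 39/41, 1]
j=0: u_0=49/600 ∈ [0, 6/41) → index 1
j=1: u_1=109/600 ∈ [6/41, 14/41) → index 2
j=2: u_2=169/600 ∈ [6/41, 14/41) → index 2
j=3: u_3=229/600 ∈ [14/41, 16/41) → index 3
j=4: u_4=289/600 ∈ [18/41, 21/41) → index 5
j=5: u_5=349/600 ∈ [21/41, 30/41) → index 6
j=6: u_6=409/600 ∈ [21/41, 30/41) → index 6
j=7: u_7=469/600 ∈ [30/41, 36/41) → index 7
j=8: u_8=529/600 ∈ [36/41, 39/41) → index 8
j=9: u_9=589/600 ∈ [39/41, 1) → index 9

1 2 2 3 5 6 6 7 8 9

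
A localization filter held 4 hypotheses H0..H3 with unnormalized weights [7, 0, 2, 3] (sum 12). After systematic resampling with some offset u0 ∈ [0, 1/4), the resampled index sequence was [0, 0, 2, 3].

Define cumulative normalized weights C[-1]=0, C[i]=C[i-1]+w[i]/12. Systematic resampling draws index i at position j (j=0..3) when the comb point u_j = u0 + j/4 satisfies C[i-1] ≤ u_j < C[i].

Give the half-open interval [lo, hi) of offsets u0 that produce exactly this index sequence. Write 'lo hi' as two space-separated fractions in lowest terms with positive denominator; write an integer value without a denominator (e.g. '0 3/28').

C = [7/12, 7/12, 3/4, 1]
j=0 picked index 0: u0 ∈ [0, 7/12)
j=1 picked index 0: u0 ∈ [-1/4, 1/3)
j=2 picked index 2: u0 ∈ [1/12, 1/4)
j=3 picked index 3: u0 ∈ [0, 1/4)
intersection: [1/12, 1/4)

1/12 1/4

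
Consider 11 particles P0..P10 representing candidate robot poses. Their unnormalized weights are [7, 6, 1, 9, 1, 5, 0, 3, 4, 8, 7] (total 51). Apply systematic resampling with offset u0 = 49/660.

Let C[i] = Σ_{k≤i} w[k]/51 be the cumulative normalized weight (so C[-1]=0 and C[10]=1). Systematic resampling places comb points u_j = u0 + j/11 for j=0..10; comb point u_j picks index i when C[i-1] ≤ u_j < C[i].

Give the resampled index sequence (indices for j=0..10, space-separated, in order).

C = [7/51, 13/51, 14/51, 23/51, 8/17, 29/51, 29/51, 32/51, 12/17, 44/51, 1]
j=0: u_0=49/660 ∈ [0, 7/51) → index 0
j=1: u_1=109/660 ∈ [7/51, 13/51) → index 1
j=2: u_2=169/660 ∈ [13/51, 14/51) → index 2
j=3: u_3=229/660 ∈ [14/51, 23/51) → index 3
j=4: u_4=289/660 ∈ [14/51, 23/51) → index 3
j=5: u_5=349/660 ∈ [8/17, 29/51) → index 5
j=6: u_6=409/660 ∈ [29/51, 32/51) → index 7
j=7: u_7=469/660 ∈ [12/17, 44/51) → index 9
j=8: u_8=529/660 ∈ [12/17, 44/51) → index 9
j=9: u_9=589/660 ∈ [44/51, 1) → index 10
j=10: u_10=59/60 ∈ [44/51, 1) → index 10

0 1 2 3 3 5 7 9 9 10 10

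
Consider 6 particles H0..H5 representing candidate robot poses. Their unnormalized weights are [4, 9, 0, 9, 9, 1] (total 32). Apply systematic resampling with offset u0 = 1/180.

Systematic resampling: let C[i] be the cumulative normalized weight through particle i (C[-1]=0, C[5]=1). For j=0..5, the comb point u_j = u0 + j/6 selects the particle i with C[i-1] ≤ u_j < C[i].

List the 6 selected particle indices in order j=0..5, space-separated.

0 1 1 3 3 4

C = [1/8, 13/32, 13/32, 11/16, 31/32, 1]
j=0: u_0=1/180 ∈ [0, 1/8) → index 0
j=1: u_1=31/180 ∈ [1/8, 13/32) → index 1
j=2: u_2=61/180 ∈ [1/8, 13/32) → index 1
j=3: u_3=91/180 ∈ [13/32, 11/16) → index 3
j=4: u_4=121/180 ∈ [13/32, 11/16) → index 3
j=5: u_5=151/180 ∈ [11/16, 31/32) → index 4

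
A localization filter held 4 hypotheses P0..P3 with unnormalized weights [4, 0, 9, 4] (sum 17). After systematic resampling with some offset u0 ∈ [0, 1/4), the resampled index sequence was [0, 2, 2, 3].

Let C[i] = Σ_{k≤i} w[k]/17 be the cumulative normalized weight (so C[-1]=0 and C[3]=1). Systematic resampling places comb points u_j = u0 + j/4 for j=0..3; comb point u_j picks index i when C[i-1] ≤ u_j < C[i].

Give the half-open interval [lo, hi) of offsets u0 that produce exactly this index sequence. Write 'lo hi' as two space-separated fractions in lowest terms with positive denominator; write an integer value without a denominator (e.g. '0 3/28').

1/68 4/17

C = [4/17, 4/17, 13/17, 1]
j=0 picked index 0: u0 ∈ [0, 4/17)
j=1 picked index 2: u0 ∈ [-1/68, 35/68)
j=2 picked index 2: u0 ∈ [-9/34, 9/34)
j=3 picked index 3: u0 ∈ [1/68, 1/4)
intersection: [1/68, 4/17)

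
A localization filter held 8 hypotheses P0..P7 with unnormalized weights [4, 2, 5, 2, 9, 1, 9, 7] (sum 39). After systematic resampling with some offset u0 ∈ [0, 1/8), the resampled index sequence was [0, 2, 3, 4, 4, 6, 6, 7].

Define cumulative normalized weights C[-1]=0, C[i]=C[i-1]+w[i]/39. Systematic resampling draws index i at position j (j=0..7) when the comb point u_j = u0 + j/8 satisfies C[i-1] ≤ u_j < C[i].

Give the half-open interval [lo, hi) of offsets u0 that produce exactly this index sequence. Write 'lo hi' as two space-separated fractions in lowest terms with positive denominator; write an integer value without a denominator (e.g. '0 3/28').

C = [4/39, 2/13, 11/39, 1/3, 22/39, 23/39, 32/39, 1]
j=0 picked index 0: u0 ∈ [0, 4/39)
j=1 picked index 2: u0 ∈ [3/104, 49/312)
j=2 picked index 3: u0 ∈ [5/156, 1/12)
j=3 picked index 4: u0 ∈ [-1/24, 59/312)
j=4 picked index 4: u0 ∈ [-1/6, 5/78)
j=5 picked index 6: u0 ∈ [-11/312, 61/312)
j=6 picked index 6: u0 ∈ [-25/156, 11/156)
j=7 picked index 7: u0 ∈ [-17/312, 1/8)
intersection: [5/156, 5/78)

5/156 5/78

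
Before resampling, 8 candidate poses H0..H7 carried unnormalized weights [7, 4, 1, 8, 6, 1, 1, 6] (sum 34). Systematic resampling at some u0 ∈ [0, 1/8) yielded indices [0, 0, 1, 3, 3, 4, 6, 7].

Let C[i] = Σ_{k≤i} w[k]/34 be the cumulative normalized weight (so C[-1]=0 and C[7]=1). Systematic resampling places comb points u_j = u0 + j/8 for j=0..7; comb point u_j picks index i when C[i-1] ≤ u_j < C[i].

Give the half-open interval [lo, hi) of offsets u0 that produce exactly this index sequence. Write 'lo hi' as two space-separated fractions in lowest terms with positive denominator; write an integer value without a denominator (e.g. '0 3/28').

C = [7/34, 11/34, 6/17, 10/17, 13/17, 27/34, 14/17, 1]
j=0 picked index 0: u0 ∈ [0, 7/34)
j=1 picked index 0: u0 ∈ [-1/8, 11/136)
j=2 picked index 1: u0 ∈ [-3/68, 5/68)
j=3 picked index 3: u0 ∈ [-3/136, 29/136)
j=4 picked index 3: u0 ∈ [-5/34, 3/34)
j=5 picked index 4: u0 ∈ [-5/136, 19/136)
j=6 picked index 6: u0 ∈ [3/68, 5/68)
j=7 picked index 7: u0 ∈ [-7/136, 1/8)
intersection: [3/68, 5/68)

3/68 5/68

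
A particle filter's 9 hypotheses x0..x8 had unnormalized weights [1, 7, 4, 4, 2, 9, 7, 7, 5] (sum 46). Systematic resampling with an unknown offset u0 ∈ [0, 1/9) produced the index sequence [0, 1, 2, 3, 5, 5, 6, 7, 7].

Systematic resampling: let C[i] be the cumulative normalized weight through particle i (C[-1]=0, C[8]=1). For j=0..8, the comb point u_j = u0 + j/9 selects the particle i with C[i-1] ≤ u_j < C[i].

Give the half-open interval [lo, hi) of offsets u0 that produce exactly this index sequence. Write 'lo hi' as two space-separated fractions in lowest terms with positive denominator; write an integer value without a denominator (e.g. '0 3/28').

C = [1/46, 4/23, 6/23, 8/23, 9/23, 27/46, 17/23, 41/46, 1]
j=0 picked index 0: u0 ∈ [0, 1/46)
j=1 picked index 1: u0 ∈ [-37/414, 13/207)
j=2 picked index 2: u0 ∈ [-10/207, 8/207)
j=3 picked index 3: u0 ∈ [-5/69, 1/69)
j=4 picked index 5: u0 ∈ [-11/207, 59/414)
j=5 picked index 5: u0 ∈ [-34/207, 13/414)
j=6 picked index 6: u0 ∈ [-11/138, 5/69)
j=7 picked index 7: u0 ∈ [-8/207, 47/414)
j=8 picked index 7: u0 ∈ [-31/207, 1/414)
intersection: [0, 1/414)

0 1/414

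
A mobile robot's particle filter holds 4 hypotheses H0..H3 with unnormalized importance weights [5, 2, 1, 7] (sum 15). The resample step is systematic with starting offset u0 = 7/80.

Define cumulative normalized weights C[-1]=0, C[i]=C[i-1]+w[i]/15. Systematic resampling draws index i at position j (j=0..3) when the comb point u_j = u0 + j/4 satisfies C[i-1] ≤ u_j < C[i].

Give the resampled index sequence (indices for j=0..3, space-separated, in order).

0 1 3 3

C = [1/3, 7/15, 8/15, 1]
j=0: u_0=7/80 ∈ [0, 1/3) → index 0
j=1: u_1=27/80 ∈ [1/3, 7/15) → index 1
j=2: u_2=47/80 ∈ [8/15, 1) → index 3
j=3: u_3=67/80 ∈ [8/15, 1) → index 3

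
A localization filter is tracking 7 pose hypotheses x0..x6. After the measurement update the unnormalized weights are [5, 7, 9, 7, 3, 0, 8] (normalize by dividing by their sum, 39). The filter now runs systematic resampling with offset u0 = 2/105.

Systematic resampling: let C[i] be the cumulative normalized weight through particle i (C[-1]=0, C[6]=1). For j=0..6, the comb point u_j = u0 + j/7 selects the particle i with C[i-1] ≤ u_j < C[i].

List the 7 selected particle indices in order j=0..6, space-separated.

C = [5/39, 4/13, 7/13, 28/39, 31/39, 31/39, 1]
j=0: u_0=2/105 ∈ [0, 5/39) → index 0
j=1: u_1=17/105 ∈ [5/39, 4/13) → index 1
j=2: u_2=32/105 ∈ [5/39, 4/13) → index 1
j=3: u_3=47/105 ∈ [4/13, 7/13) → index 2
j=4: u_4=62/105 ∈ [7/13, 28/39) → index 3
j=5: u_5=11/15 ∈ [28/39, 31/39) → index 4
j=6: u_6=92/105 ∈ [31/39, 1) → index 6

0 1 1 2 3 4 6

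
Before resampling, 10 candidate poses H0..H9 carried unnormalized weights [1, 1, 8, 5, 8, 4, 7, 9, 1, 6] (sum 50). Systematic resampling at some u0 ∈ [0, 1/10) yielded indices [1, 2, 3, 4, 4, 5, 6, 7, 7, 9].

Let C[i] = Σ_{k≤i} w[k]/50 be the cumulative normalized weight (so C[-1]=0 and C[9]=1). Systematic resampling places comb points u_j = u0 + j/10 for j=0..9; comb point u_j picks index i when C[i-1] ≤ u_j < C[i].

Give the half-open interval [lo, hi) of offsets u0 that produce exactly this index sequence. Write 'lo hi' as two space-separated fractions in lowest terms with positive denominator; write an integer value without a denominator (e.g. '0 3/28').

C = [1/50, 1/25, 1/5, 3/10, 23/50, 27/50, 17/25, 43/50, 22/25, 1]
j=0 picked index 1: u0 ∈ [1/50, 1/25)
j=1 picked index 2: u0 ∈ [-3/50, 1/10)
j=2 picked index 3: u0 ∈ [0, 1/10)
j=3 picked index 4: u0 ∈ [0, 4/25)
j=4 picked index 4: u0 ∈ [-1/10, 3/50)
j=5 picked index 5: u0 ∈ [-1/25, 1/25)
j=6 picked index 6: u0 ∈ [-3/50, 2/25)
j=7 picked index 7: u0 ∈ [-1/50, 4/25)
j=8 picked index 7: u0 ∈ [-3/25, 3/50)
j=9 picked index 9: u0 ∈ [-1/50, 1/10)
intersection: [1/50, 1/25)

1/50 1/25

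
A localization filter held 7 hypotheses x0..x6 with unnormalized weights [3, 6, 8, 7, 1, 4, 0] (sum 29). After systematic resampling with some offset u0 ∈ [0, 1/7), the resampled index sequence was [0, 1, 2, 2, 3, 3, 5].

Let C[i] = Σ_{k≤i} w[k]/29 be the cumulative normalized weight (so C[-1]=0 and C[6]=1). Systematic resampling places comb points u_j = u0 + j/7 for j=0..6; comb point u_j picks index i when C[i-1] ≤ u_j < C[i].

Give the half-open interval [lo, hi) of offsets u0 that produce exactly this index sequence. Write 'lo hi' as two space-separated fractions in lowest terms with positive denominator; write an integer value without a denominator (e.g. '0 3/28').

5/203 3/29

C = [3/29, 9/29, 17/29, 24/29, 25/29, 1, 1]
j=0 picked index 0: u0 ∈ [0, 3/29)
j=1 picked index 1: u0 ∈ [-8/203, 34/203)
j=2 picked index 2: u0 ∈ [5/203, 61/203)
j=3 picked index 2: u0 ∈ [-24/203, 32/203)
j=4 picked index 3: u0 ∈ [3/203, 52/203)
j=5 picked index 3: u0 ∈ [-26/203, 23/203)
j=6 picked index 5: u0 ∈ [1/203, 1/7)
intersection: [5/203, 3/29)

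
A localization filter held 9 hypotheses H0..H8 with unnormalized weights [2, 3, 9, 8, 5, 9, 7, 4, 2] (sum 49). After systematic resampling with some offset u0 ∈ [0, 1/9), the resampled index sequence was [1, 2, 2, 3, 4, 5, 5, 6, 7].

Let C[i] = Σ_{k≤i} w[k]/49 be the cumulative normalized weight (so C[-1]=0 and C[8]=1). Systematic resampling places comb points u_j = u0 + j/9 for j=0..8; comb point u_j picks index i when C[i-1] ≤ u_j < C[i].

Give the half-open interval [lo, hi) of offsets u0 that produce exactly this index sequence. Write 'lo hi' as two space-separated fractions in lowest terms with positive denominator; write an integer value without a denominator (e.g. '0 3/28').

C = [2/49, 5/49, 2/7, 22/49, 27/49, 36/49, 43/49, 47/49, 1]
j=0 picked index 1: u0 ∈ [2/49, 5/49)
j=1 picked index 2: u0 ∈ [-4/441, 11/63)
j=2 picked index 2: u0 ∈ [-53/441, 4/63)
j=3 picked index 3: u0 ∈ [-1/21, 17/147)
j=4 picked index 4: u0 ∈ [2/441, 47/441)
j=5 picked index 5: u0 ∈ [-2/441, 79/441)
j=6 picked index 5: u0 ∈ [-17/147, 10/147)
j=7 picked index 6: u0 ∈ [-19/441, 44/441)
j=8 picked index 7: u0 ∈ [-5/441, 31/441)
intersection: [2/49, 4/63)

2/49 4/63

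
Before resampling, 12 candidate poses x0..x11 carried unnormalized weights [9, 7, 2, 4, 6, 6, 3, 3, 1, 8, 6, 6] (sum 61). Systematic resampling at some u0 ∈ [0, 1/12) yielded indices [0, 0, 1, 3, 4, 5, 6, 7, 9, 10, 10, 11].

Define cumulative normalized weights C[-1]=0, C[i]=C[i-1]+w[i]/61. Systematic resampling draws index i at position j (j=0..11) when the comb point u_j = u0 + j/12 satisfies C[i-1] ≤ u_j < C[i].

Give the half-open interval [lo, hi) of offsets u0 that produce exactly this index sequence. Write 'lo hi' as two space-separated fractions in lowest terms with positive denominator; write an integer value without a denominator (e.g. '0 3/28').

7/122 47/732

C = [9/61, 16/61, 18/61, 22/61, 28/61, 34/61, 37/61, 40/61, 41/61, 49/61, 55/61, 1]
j=0 picked index 0: u0 ∈ [0, 9/61)
j=1 picked index 0: u0 ∈ [-1/12, 47/732)
j=2 picked index 1: u0 ∈ [-7/366, 35/366)
j=3 picked index 3: u0 ∈ [11/244, 27/244)
j=4 picked index 4: u0 ∈ [5/183, 23/183)
j=5 picked index 5: u0 ∈ [31/732, 103/732)
j=6 picked index 6: u0 ∈ [7/122, 13/122)
j=7 picked index 7: u0 ∈ [17/732, 53/732)
j=8 picked index 9: u0 ∈ [1/183, 25/183)
j=9 picked index 10: u0 ∈ [13/244, 37/244)
j=10 picked index 10: u0 ∈ [-11/366, 25/366)
j=11 picked index 11: u0 ∈ [-11/732, 1/12)
intersection: [7/122, 47/732)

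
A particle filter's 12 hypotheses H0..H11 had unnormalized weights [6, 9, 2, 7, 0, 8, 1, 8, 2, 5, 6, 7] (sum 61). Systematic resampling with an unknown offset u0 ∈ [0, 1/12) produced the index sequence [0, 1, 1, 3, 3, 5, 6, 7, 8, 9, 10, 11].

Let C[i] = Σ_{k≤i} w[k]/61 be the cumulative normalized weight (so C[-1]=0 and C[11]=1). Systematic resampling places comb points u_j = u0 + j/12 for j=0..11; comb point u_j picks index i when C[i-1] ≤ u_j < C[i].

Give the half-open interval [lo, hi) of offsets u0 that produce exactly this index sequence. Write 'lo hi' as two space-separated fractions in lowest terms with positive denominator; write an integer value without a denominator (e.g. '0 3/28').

C = [6/61, 15/61, 17/61, 24/61, 24/61, 32/61, 33/61, 41/61, 43/61, 48/61, 54/61, 1]
j=0 picked index 0: u0 ∈ [0, 6/61)
j=1 picked index 1: u0 ∈ [11/732, 119/732)
j=2 picked index 1: u0 ∈ [-25/366, 29/366)
j=3 picked index 3: u0 ∈ [7/244, 35/244)
j=4 picked index 3: u0 ∈ [-10/183, 11/183)
j=5 picked index 5: u0 ∈ [-17/732, 79/732)
j=6 picked index 6: u0 ∈ [3/122, 5/122)
j=7 picked index 7: u0 ∈ [-31/732, 65/732)
j=8 picked index 8: u0 ∈ [1/183, 7/183)
j=9 picked index 9: u0 ∈ [-11/244, 9/244)
j=10 picked index 10: u0 ∈ [-17/366, 19/366)
j=11 picked index 11: u0 ∈ [-23/732, 1/12)
intersection: [7/244, 9/244)

7/244 9/244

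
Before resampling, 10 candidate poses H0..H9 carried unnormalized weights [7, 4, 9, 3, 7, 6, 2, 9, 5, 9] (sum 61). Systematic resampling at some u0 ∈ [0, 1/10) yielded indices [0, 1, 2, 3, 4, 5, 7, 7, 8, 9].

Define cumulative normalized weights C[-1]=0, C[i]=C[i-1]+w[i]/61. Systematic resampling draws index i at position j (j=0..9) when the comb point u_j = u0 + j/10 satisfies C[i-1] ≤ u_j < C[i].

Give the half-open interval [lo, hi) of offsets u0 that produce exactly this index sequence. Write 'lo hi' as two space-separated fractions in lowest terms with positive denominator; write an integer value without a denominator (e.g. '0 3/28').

17/610 16/305

C = [7/61, 11/61, 20/61, 23/61, 30/61, 36/61, 38/61, 47/61, 52/61, 1]
j=0 picked index 0: u0 ∈ [0, 7/61)
j=1 picked index 1: u0 ∈ [9/610, 49/610)
j=2 picked index 2: u0 ∈ [-6/305, 39/305)
j=3 picked index 3: u0 ∈ [17/610, 47/610)
j=4 picked index 4: u0 ∈ [-7/305, 28/305)
j=5 picked index 5: u0 ∈ [-1/122, 11/122)
j=6 picked index 7: u0 ∈ [7/305, 52/305)
j=7 picked index 7: u0 ∈ [-47/610, 43/610)
j=8 picked index 8: u0 ∈ [-9/305, 16/305)
j=9 picked index 9: u0 ∈ [-29/610, 1/10)
intersection: [17/610, 16/305)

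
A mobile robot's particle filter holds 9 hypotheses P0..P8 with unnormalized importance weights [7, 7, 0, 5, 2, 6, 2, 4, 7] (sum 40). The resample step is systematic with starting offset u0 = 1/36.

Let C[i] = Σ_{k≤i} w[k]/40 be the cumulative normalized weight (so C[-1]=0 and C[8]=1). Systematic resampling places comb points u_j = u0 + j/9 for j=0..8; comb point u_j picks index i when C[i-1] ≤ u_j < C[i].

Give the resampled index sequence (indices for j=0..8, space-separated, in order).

0 0 1 3 3 5 6 7 8

C = [7/40, 7/20, 7/20, 19/40, 21/40, 27/40, 29/40, 33/40, 1]
j=0: u_0=1/36 ∈ [0, 7/40) → index 0
j=1: u_1=5/36 ∈ [0, 7/40) → index 0
j=2: u_2=1/4 ∈ [7/40, 7/20) → index 1
j=3: u_3=13/36 ∈ [7/20, 19/40) → index 3
j=4: u_4=17/36 ∈ [7/20, 19/40) → index 3
j=5: u_5=7/12 ∈ [21/40, 27/40) → index 5
j=6: u_6=25/36 ∈ [27/40, 29/40) → index 6
j=7: u_7=29/36 ∈ [29/40, 33/40) → index 7
j=8: u_8=11/12 ∈ [33/40, 1) → index 8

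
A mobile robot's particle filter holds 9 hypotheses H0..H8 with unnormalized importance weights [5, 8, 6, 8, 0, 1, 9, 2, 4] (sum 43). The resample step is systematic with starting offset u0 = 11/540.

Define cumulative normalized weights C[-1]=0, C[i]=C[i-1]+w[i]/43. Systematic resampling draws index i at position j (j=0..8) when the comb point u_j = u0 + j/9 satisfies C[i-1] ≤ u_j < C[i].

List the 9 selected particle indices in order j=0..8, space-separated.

0 1 1 2 3 3 6 6 8

C = [5/43, 13/43, 19/43, 27/43, 27/43, 28/43, 37/43, 39/43, 1]
j=0: u_0=11/540 ∈ [0, 5/43) → index 0
j=1: u_1=71/540 ∈ [5/43, 13/43) → index 1
j=2: u_2=131/540 ∈ [5/43, 13/43) → index 1
j=3: u_3=191/540 ∈ [13/43, 19/43) → index 2
j=4: u_4=251/540 ∈ [19/43, 27/43) → index 3
j=5: u_5=311/540 ∈ [19/43, 27/43) → index 3
j=6: u_6=371/540 ∈ [28/43, 37/43) → index 6
j=7: u_7=431/540 ∈ [28/43, 37/43) → index 6
j=8: u_8=491/540 ∈ [39/43, 1) → index 8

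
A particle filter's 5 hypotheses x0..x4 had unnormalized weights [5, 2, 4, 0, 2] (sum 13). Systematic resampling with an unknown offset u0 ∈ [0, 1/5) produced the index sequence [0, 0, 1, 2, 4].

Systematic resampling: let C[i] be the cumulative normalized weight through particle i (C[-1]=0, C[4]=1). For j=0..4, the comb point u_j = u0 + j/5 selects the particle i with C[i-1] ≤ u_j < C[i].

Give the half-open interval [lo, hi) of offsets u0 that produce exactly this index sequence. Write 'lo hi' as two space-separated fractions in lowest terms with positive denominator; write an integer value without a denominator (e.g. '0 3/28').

C = [5/13, 7/13, 11/13, 11/13, 1]
j=0 picked index 0: u0 ∈ [0, 5/13)
j=1 picked index 0: u0 ∈ [-1/5, 12/65)
j=2 picked index 1: u0 ∈ [-1/65, 9/65)
j=3 picked index 2: u0 ∈ [-4/65, 16/65)
j=4 picked index 4: u0 ∈ [3/65, 1/5)
intersection: [3/65, 9/65)

3/65 9/65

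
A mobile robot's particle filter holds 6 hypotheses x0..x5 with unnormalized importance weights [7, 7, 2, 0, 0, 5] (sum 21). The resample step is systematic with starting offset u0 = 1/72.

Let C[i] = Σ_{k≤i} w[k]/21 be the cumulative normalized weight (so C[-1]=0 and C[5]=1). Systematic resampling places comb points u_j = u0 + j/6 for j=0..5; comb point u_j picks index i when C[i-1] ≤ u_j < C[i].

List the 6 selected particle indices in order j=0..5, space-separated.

C = [1/3, 2/3, 16/21, 16/21, 16/21, 1]
j=0: u_0=1/72 ∈ [0, 1/3) → index 0
j=1: u_1=13/72 ∈ [0, 1/3) → index 0
j=2: u_2=25/72 ∈ [1/3, 2/3) → index 1
j=3: u_3=37/72 ∈ [1/3, 2/3) → index 1
j=4: u_4=49/72 ∈ [2/3, 16/21) → index 2
j=5: u_5=61/72 ∈ [16/21, 1) → index 5

0 0 1 1 2 5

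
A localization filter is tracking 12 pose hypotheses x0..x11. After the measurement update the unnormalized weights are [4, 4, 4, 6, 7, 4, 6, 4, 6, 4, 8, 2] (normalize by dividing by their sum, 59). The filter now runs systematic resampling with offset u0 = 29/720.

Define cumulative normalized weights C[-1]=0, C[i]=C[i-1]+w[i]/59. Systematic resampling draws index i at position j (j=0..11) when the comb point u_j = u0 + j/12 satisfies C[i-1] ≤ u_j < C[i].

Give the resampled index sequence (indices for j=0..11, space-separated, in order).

0 1 3 3 4 5 6 7 8 9 10 10

C = [4/59, 8/59, 12/59, 18/59, 25/59, 29/59, 35/59, 39/59, 45/59, 49/59, 57/59, 1]
j=0: u_0=29/720 ∈ [0, 4/59) → index 0
j=1: u_1=89/720 ∈ [4/59, 8/59) → index 1
j=2: u_2=149/720 ∈ [12/59, 18/59) → index 3
j=3: u_3=209/720 ∈ [12/59, 18/59) → index 3
j=4: u_4=269/720 ∈ [18/59, 25/59) → index 4
j=5: u_5=329/720 ∈ [25/59, 29/59) → index 5
j=6: u_6=389/720 ∈ [29/59, 35/59) → index 6
j=7: u_7=449/720 ∈ [35/59, 39/59) → index 7
j=8: u_8=509/720 ∈ [39/59, 45/59) → index 8
j=9: u_9=569/720 ∈ [45/59, 49/59) → index 9
j=10: u_10=629/720 ∈ [49/59, 57/59) → index 10
j=11: u_11=689/720 ∈ [49/59, 57/59) → index 10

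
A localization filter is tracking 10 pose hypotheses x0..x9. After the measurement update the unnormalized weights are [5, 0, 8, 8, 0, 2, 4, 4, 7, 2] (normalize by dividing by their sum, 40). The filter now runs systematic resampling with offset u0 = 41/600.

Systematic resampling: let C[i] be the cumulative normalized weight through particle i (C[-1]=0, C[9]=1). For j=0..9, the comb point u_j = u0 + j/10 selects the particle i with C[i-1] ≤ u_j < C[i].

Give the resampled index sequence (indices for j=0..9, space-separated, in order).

C = [1/8, 1/8, 13/40, 21/40, 21/40, 23/40, 27/40, 31/40, 19/20, 1]
j=0: u_0=41/600 ∈ [0, 1/8) → index 0
j=1: u_1=101/600 ∈ [1/8, 13/40) → index 2
j=2: u_2=161/600 ∈ [1/8, 13/40) → index 2
j=3: u_3=221/600 ∈ [13/40, 21/40) → index 3
j=4: u_4=281/600 ∈ [13/40, 21/40) → index 3
j=5: u_5=341/600 ∈ [21/40, 23/40) → index 5
j=6: u_6=401/600 ∈ [23/40, 27/40) → index 6
j=7: u_7=461/600 ∈ [27/40, 31/40) → index 7
j=8: u_8=521/600 ∈ [31/40, 19/20) → index 8
j=9: u_9=581/600 ∈ [19/20, 1) → index 9

0 2 2 3 3 5 6 7 8 9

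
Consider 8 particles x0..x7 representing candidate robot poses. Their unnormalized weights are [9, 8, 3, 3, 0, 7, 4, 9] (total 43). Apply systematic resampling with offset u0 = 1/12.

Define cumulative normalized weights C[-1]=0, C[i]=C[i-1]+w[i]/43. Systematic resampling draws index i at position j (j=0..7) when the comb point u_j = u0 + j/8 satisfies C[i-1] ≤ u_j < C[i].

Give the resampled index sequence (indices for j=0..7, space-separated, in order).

0 0 1 2 5 6 7 7

C = [9/43, 17/43, 20/43, 23/43, 23/43, 30/43, 34/43, 1]
j=0: u_0=1/12 ∈ [0, 9/43) → index 0
j=1: u_1=5/24 ∈ [0, 9/43) → index 0
j=2: u_2=1/3 ∈ [9/43, 17/43) → index 1
j=3: u_3=11/24 ∈ [17/43, 20/43) → index 2
j=4: u_4=7/12 ∈ [23/43, 30/43) → index 5
j=5: u_5=17/24 ∈ [30/43, 34/43) → index 6
j=6: u_6=5/6 ∈ [34/43, 1) → index 7
j=7: u_7=23/24 ∈ [34/43, 1) → index 7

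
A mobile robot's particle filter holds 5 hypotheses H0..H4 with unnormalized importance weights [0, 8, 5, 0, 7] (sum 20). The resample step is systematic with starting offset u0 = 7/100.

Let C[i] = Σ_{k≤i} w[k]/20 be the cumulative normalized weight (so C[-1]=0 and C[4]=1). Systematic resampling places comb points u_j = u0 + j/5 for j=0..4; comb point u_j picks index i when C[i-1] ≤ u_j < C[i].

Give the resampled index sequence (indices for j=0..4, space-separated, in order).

1 1 2 4 4

C = [0, 2/5, 13/20, 13/20, 1]
j=0: u_0=7/100 ∈ [0, 2/5) → index 1
j=1: u_1=27/100 ∈ [0, 2/5) → index 1
j=2: u_2=47/100 ∈ [2/5, 13/20) → index 2
j=3: u_3=67/100 ∈ [13/20, 1) → index 4
j=4: u_4=87/100 ∈ [13/20, 1) → index 4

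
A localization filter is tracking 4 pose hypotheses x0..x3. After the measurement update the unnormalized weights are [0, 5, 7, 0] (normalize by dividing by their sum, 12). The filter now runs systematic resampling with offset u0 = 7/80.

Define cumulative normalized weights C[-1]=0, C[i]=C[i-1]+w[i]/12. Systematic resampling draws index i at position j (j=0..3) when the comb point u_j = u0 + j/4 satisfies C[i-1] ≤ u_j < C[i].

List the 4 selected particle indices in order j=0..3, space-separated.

C = [0, 5/12, 1, 1]
j=0: u_0=7/80 ∈ [0, 5/12) → index 1
j=1: u_1=27/80 ∈ [0, 5/12) → index 1
j=2: u_2=47/80 ∈ [5/12, 1) → index 2
j=3: u_3=67/80 ∈ [5/12, 1) → index 2

1 1 2 2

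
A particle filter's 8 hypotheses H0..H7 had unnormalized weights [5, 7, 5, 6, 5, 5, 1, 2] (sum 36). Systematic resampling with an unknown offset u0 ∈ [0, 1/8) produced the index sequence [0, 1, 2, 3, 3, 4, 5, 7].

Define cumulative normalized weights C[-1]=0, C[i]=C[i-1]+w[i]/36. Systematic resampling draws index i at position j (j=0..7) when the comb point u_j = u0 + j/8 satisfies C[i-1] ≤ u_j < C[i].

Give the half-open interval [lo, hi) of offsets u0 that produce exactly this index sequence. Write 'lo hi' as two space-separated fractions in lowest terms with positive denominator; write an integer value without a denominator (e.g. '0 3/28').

7/72 1/8

C = [5/36, 1/3, 17/36, 23/36, 7/9, 11/12, 17/18, 1]
j=0 picked index 0: u0 ∈ [0, 5/36)
j=1 picked index 1: u0 ∈ [1/72, 5/24)
j=2 picked index 2: u0 ∈ [1/12, 2/9)
j=3 picked index 3: u0 ∈ [7/72, 19/72)
j=4 picked index 3: u0 ∈ [-1/36, 5/36)
j=5 picked index 4: u0 ∈ [1/72, 11/72)
j=6 picked index 5: u0 ∈ [1/36, 1/6)
j=7 picked index 7: u0 ∈ [5/72, 1/8)
intersection: [7/72, 1/8)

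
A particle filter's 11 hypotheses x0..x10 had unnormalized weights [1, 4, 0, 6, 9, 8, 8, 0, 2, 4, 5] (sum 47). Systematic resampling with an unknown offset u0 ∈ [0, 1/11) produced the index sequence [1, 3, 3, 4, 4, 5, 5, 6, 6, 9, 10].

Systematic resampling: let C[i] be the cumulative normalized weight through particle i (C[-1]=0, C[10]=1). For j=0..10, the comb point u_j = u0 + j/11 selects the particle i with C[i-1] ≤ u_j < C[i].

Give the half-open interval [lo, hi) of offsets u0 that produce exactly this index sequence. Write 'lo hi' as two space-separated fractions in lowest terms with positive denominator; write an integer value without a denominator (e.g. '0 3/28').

C = [1/47, 5/47, 5/47, 11/47, 20/47, 28/47, 36/47, 36/47, 38/47, 42/47, 1]
j=0 picked index 1: u0 ∈ [1/47, 5/47)
j=1 picked index 3: u0 ∈ [8/517, 74/517)
j=2 picked index 3: u0 ∈ [-39/517, 27/517)
j=3 picked index 4: u0 ∈ [-20/517, 79/517)
j=4 picked index 4: u0 ∈ [-67/517, 32/517)
j=5 picked index 5: u0 ∈ [-15/517, 73/517)
j=6 picked index 5: u0 ∈ [-62/517, 26/517)
j=7 picked index 6: u0 ∈ [-21/517, 67/517)
j=8 picked index 6: u0 ∈ [-68/517, 20/517)
j=9 picked index 9: u0 ∈ [-5/517, 39/517)
j=10 picked index 10: u0 ∈ [-8/517, 1/11)
intersection: [1/47, 20/517)

1/47 20/517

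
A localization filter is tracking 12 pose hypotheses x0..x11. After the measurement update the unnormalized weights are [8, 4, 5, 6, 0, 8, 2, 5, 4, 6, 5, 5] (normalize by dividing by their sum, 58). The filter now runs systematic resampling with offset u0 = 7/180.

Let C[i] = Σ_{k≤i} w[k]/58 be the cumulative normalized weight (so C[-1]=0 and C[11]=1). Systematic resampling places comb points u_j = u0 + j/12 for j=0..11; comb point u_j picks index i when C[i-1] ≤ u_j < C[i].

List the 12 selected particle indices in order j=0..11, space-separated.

0 0 1 2 3 5 6 7 8 9 10 11

C = [4/29, 6/29, 17/58, 23/58, 23/58, 31/58, 33/58, 19/29, 21/29, 24/29, 53/58, 1]
j=0: u_0=7/180 ∈ [0, 4/29) → index 0
j=1: u_1=11/90 ∈ [0, 4/29) → index 0
j=2: u_2=37/180 ∈ [4/29, 6/29) → index 1
j=3: u_3=13/45 ∈ [6/29, 17/58) → index 2
j=4: u_4=67/180 ∈ [17/58, 23/58) → index 3
j=5: u_5=41/90 ∈ [23/58, 31/58) → index 5
j=6: u_6=97/180 ∈ [31/58, 33/58) → index 6
j=7: u_7=28/45 ∈ [33/58, 19/29) → index 7
j=8: u_8=127/180 ∈ [19/29, 21/29) → index 8
j=9: u_9=71/90 ∈ [21/29, 24/29) → index 9
j=10: u_10=157/180 ∈ [24/29, 53/58) → index 10
j=11: u_11=43/45 ∈ [53/58, 1) → index 11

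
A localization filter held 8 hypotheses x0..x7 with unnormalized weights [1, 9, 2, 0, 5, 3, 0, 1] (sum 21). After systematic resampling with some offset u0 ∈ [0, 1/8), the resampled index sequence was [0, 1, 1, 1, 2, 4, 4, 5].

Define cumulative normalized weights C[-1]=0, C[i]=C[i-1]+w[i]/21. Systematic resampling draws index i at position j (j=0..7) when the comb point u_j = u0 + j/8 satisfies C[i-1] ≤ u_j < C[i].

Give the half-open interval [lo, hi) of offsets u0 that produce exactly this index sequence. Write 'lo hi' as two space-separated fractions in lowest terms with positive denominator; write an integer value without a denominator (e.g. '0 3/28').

0 1/21

C = [1/21, 10/21, 4/7, 4/7, 17/21, 20/21, 20/21, 1]
j=0 picked index 0: u0 ∈ [0, 1/21)
j=1 picked index 1: u0 ∈ [-13/168, 59/168)
j=2 picked index 1: u0 ∈ [-17/84, 19/84)
j=3 picked index 1: u0 ∈ [-55/168, 17/168)
j=4 picked index 2: u0 ∈ [-1/42, 1/14)
j=5 picked index 4: u0 ∈ [-3/56, 31/168)
j=6 picked index 4: u0 ∈ [-5/28, 5/84)
j=7 picked index 5: u0 ∈ [-11/168, 13/168)
intersection: [0, 1/21)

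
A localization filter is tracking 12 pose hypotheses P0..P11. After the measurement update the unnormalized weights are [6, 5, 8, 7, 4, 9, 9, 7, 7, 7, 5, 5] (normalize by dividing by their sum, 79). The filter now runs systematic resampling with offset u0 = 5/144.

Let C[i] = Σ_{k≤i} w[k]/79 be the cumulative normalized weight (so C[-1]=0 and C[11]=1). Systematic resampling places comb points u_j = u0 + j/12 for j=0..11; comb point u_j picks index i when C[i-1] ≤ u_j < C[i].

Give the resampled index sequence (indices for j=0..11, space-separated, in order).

0 1 2 3 4 5 6 7 8 8 9 11

C = [6/79, 11/79, 19/79, 26/79, 30/79, 39/79, 48/79, 55/79, 62/79, 69/79, 74/79, 1]
j=0: u_0=5/144 ∈ [0, 6/79) → index 0
j=1: u_1=17/144 ∈ [6/79, 11/79) → index 1
j=2: u_2=29/144 ∈ [11/79, 19/79) → index 2
j=3: u_3=41/144 ∈ [19/79, 26/79) → index 3
j=4: u_4=53/144 ∈ [26/79, 30/79) → index 4
j=5: u_5=65/144 ∈ [30/79, 39/79) → index 5
j=6: u_6=77/144 ∈ [39/79, 48/79) → index 6
j=7: u_7=89/144 ∈ [48/79, 55/79) → index 7
j=8: u_8=101/144 ∈ [55/79, 62/79) → index 8
j=9: u_9=113/144 ∈ [55/79, 62/79) → index 8
j=10: u_10=125/144 ∈ [62/79, 69/79) → index 9
j=11: u_11=137/144 ∈ [74/79, 1) → index 11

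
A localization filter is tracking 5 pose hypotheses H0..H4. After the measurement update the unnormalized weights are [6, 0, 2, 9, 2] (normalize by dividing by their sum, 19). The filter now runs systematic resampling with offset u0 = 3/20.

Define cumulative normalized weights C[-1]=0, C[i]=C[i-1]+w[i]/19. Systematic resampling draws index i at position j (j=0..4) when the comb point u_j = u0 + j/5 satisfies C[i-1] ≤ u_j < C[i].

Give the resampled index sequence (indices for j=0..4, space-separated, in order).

0 2 3 3 4

C = [6/19, 6/19, 8/19, 17/19, 1]
j=0: u_0=3/20 ∈ [0, 6/19) → index 0
j=1: u_1=7/20 ∈ [6/19, 8/19) → index 2
j=2: u_2=11/20 ∈ [8/19, 17/19) → index 3
j=3: u_3=3/4 ∈ [8/19, 17/19) → index 3
j=4: u_4=19/20 ∈ [17/19, 1) → index 4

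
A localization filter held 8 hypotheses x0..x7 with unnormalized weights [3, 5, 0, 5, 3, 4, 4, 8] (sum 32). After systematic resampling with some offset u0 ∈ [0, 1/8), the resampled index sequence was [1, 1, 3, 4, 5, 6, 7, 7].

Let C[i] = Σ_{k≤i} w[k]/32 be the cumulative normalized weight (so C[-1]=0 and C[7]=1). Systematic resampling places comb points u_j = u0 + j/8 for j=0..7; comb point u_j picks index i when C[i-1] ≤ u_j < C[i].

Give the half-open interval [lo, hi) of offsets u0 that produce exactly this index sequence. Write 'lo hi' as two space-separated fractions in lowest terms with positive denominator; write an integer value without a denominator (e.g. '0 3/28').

C = [3/32, 1/4, 1/4, 13/32, 1/2, 5/8, 3/4, 1]
j=0 picked index 1: u0 ∈ [3/32, 1/4)
j=1 picked index 1: u0 ∈ [-1/32, 1/8)
j=2 picked index 3: u0 ∈ [0, 5/32)
j=3 picked index 4: u0 ∈ [1/32, 1/8)
j=4 picked index 5: u0 ∈ [0, 1/8)
j=5 picked index 6: u0 ∈ [0, 1/8)
j=6 picked index 7: u0 ∈ [0, 1/4)
j=7 picked index 7: u0 ∈ [-1/8, 1/8)
intersection: [3/32, 1/8)

3/32 1/8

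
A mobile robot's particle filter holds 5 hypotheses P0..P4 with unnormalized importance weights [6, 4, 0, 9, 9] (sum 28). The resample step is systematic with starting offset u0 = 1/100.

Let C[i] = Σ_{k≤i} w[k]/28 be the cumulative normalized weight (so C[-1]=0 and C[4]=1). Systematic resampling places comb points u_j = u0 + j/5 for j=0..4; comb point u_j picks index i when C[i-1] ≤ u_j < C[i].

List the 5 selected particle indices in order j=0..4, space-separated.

C = [3/14, 5/14, 5/14, 19/28, 1]
j=0: u_0=1/100 ∈ [0, 3/14) → index 0
j=1: u_1=21/100 ∈ [0, 3/14) → index 0
j=2: u_2=41/100 ∈ [5/14, 19/28) → index 3
j=3: u_3=61/100 ∈ [5/14, 19/28) → index 3
j=4: u_4=81/100 ∈ [19/28, 1) → index 4

0 0 3 3 4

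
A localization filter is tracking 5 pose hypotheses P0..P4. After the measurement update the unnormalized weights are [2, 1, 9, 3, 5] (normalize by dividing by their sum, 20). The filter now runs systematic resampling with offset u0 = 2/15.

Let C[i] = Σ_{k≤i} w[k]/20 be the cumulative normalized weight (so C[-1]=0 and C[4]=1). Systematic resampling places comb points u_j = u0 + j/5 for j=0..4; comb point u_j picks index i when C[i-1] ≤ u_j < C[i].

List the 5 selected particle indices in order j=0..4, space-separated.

C = [1/10, 3/20, 3/5, 3/4, 1]
j=0: u_0=2/15 ∈ [1/10, 3/20) → index 1
j=1: u_1=1/3 ∈ [3/20, 3/5) → index 2
j=2: u_2=8/15 ∈ [3/20, 3/5) → index 2
j=3: u_3=11/15 ∈ [3/5, 3/4) → index 3
j=4: u_4=14/15 ∈ [3/4, 1) → index 4

1 2 2 3 4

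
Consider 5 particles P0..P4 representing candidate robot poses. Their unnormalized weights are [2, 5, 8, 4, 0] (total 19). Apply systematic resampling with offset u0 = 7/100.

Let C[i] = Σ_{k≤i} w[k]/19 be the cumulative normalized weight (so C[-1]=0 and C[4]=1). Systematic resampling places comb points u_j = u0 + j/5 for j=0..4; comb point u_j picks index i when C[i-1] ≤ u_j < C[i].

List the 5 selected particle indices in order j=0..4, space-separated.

0 1 2 2 3

C = [2/19, 7/19, 15/19, 1, 1]
j=0: u_0=7/100 ∈ [0, 2/19) → index 0
j=1: u_1=27/100 ∈ [2/19, 7/19) → index 1
j=2: u_2=47/100 ∈ [7/19, 15/19) → index 2
j=3: u_3=67/100 ∈ [7/19, 15/19) → index 2
j=4: u_4=87/100 ∈ [15/19, 1) → index 3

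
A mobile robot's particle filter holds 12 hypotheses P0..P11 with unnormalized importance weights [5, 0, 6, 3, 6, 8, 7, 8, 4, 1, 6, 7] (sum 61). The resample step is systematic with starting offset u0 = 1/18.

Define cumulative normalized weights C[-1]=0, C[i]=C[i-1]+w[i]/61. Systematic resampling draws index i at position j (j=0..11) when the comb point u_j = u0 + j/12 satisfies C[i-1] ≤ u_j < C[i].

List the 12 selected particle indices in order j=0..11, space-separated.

0 2 3 4 5 6 6 7 8 10 11 11

C = [5/61, 5/61, 11/61, 14/61, 20/61, 28/61, 35/61, 43/61, 47/61, 48/61, 54/61, 1]
j=0: u_0=1/18 ∈ [0, 5/61) → index 0
j=1: u_1=5/36 ∈ [5/61, 11/61) → index 2
j=2: u_2=2/9 ∈ [11/61, 14/61) → index 3
j=3: u_3=11/36 ∈ [14/61, 20/61) → index 4
j=4: u_4=7/18 ∈ [20/61, 28/61) → index 5
j=5: u_5=17/36 ∈ [28/61, 35/61) → index 6
j=6: u_6=5/9 ∈ [28/61, 35/61) → index 6
j=7: u_7=23/36 ∈ [35/61, 43/61) → index 7
j=8: u_8=13/18 ∈ [43/61, 47/61) → index 8
j=9: u_9=29/36 ∈ [48/61, 54/61) → index 10
j=10: u_10=8/9 ∈ [54/61, 1) → index 11
j=11: u_11=35/36 ∈ [54/61, 1) → index 11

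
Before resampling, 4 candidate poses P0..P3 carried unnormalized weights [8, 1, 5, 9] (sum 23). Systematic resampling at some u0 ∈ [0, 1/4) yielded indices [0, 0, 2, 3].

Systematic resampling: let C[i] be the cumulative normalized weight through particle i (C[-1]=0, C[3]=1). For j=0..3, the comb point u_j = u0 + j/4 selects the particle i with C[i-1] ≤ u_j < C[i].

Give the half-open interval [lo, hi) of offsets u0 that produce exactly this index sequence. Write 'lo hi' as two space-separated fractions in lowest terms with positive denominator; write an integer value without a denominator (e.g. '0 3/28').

C = [8/23, 9/23, 14/23, 1]
j=0 picked index 0: u0 ∈ [0, 8/23)
j=1 picked index 0: u0 ∈ [-1/4, 9/92)
j=2 picked index 2: u0 ∈ [-5/46, 5/46)
j=3 picked index 3: u0 ∈ [-13/92, 1/4)
intersection: [0, 9/92)

0 9/92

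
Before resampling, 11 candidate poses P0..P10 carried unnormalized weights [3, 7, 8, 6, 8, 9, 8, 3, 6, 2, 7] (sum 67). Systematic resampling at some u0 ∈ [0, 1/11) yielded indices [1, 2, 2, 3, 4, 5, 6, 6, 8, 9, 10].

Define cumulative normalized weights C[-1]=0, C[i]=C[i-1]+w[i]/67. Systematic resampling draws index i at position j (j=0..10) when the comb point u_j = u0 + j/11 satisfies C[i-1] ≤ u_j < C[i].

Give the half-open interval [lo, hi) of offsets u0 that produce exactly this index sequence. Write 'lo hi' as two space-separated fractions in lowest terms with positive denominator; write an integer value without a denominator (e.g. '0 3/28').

C = [3/67, 10/67, 18/67, 24/67, 32/67, 41/67, 49/67, 52/67, 58/67, 60/67, 1]
j=0 picked index 1: u0 ∈ [3/67, 10/67)
j=1 picked index 2: u0 ∈ [43/737, 131/737)
j=2 picked index 2: u0 ∈ [-24/737, 64/737)
j=3 picked index 3: u0 ∈ [-3/737, 63/737)
j=4 picked index 4: u0 ∈ [-4/737, 84/737)
j=5 picked index 5: u0 ∈ [17/737, 116/737)
j=6 picked index 6: u0 ∈ [49/737, 137/737)
j=7 picked index 6: u0 ∈ [-18/737, 70/737)
j=8 picked index 8: u0 ∈ [36/737, 102/737)
j=9 picked index 9: u0 ∈ [35/737, 57/737)
j=10 picked index 10: u0 ∈ [-10/737, 1/11)
intersection: [49/737, 57/737)

49/737 57/737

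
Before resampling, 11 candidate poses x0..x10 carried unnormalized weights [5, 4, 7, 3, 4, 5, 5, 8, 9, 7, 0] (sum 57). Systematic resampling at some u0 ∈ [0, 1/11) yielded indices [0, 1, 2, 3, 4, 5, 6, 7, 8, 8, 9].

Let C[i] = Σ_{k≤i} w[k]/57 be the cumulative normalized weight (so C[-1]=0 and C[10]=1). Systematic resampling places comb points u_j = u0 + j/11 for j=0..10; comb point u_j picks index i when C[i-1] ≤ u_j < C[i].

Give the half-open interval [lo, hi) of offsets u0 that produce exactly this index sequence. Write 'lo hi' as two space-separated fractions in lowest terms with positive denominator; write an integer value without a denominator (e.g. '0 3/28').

5/627 7/209

C = [5/57, 3/19, 16/57, 1/3, 23/57, 28/57, 11/19, 41/57, 50/57, 1, 1]
j=0 picked index 0: u0 ∈ [0, 5/57)
j=1 picked index 1: u0 ∈ [-2/627, 14/209)
j=2 picked index 2: u0 ∈ [-5/209, 62/627)
j=3 picked index 3: u0 ∈ [5/627, 2/33)
j=4 picked index 4: u0 ∈ [-1/33, 25/627)
j=5 picked index 5: u0 ∈ [-32/627, 23/627)
j=6 picked index 6: u0 ∈ [-34/627, 7/209)
j=7 picked index 7: u0 ∈ [-12/209, 52/627)
j=8 picked index 8: u0 ∈ [-5/627, 94/627)
j=9 picked index 8: u0 ∈ [-62/627, 37/627)
j=10 picked index 9: u0 ∈ [-20/627, 1/11)
intersection: [5/627, 7/209)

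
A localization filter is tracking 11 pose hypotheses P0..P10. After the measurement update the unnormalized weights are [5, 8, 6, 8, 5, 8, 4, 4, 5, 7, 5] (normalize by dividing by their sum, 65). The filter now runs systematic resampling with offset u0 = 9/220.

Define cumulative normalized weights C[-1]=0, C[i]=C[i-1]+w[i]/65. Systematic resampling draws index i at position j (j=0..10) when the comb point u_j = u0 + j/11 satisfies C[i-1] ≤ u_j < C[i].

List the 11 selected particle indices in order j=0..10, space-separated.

C = [1/13, 1/5, 19/65, 27/65, 32/65, 8/13, 44/65, 48/65, 53/65, 12/13, 1]
j=0: u_0=9/220 ∈ [0, 1/13) → index 0
j=1: u_1=29/220 ∈ [1/13, 1/5) → index 1
j=2: u_2=49/220 ∈ [1/5, 19/65) → index 2
j=3: u_3=69/220 ∈ [19/65, 27/65) → index 3
j=4: u_4=89/220 ∈ [19/65, 27/65) → index 3
j=5: u_5=109/220 ∈ [32/65, 8/13) → index 5
j=6: u_6=129/220 ∈ [32/65, 8/13) → index 5
j=7: u_7=149/220 ∈ [44/65, 48/65) → index 7
j=8: u_8=169/220 ∈ [48/65, 53/65) → index 8
j=9: u_9=189/220 ∈ [53/65, 12/13) → index 9
j=10: u_10=19/20 ∈ [12/13, 1) → index 10

0 1 2 3 3 5 5 7 8 9 10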